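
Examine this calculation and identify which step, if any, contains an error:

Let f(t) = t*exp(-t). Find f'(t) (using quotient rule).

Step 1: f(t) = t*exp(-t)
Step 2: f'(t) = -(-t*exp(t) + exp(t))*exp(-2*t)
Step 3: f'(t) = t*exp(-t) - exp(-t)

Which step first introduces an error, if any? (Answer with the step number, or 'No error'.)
Step 2

Step 2 is incorrect due to a sign flip.
The step shows: -(-t*exp(t) + exp(t))*exp(-2*t)
The correct value should be: (-t*exp(t) + exp(t))*exp(-2*t)

Explanation: The sign of the whole expression was flipped: the term (-t*exp(t) + exp(t))*exp(-2*t) was incorrectly written as -(-t*exp(t) + exp(t))*exp(-2*t)
The later steps are derived from this incorrect expression, so the error originates in Step 2.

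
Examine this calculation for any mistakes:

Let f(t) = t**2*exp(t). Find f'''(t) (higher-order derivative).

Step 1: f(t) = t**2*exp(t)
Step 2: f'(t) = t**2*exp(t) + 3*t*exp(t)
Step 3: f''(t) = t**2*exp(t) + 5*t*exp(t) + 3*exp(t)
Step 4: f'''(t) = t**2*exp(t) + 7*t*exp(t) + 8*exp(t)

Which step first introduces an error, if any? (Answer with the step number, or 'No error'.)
Step 2

Step 2 is incorrect due to a wrong coefficient.
The step shows: t**2*exp(t) + 3*t*exp(t)
The correct value should be: t**2*exp(t) + 2*t*exp(t)

Explanation: The coefficient 2 was incorrectly written as 3: the term 2*t*exp(t) was incorrectly written as 3*t*exp(t)
The later steps are derived from this incorrect expression, so the error originates in Step 2.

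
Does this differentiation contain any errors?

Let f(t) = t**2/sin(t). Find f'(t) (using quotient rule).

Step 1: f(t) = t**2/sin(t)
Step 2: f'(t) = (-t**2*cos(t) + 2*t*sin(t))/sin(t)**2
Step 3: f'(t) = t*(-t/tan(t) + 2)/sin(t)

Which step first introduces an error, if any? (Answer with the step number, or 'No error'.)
No error

All steps in this derivation are correct.
The final answer f'(t) = t*(-t/tan(t) + 2)/sin(t) is valid.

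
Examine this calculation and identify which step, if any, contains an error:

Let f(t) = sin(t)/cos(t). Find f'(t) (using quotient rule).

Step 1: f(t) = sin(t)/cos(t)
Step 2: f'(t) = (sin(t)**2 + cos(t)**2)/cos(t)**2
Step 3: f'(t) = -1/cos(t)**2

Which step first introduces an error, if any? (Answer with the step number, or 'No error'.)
Step 3

Step 3 is incorrect due to a sign flip.
The step shows: -1/cos(t)**2
The correct value should be: cos(t)**(-2)

Explanation: The sign of the whole expression was flipped: the term cos(t)**(-2) was incorrectly written as -1/cos(t)**2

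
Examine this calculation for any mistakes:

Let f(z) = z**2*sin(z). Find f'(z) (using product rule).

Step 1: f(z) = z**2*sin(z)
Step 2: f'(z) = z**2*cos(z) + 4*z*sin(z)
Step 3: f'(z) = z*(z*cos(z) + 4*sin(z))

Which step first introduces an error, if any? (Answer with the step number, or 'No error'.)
Step 2

Step 2 is incorrect due to a wrong coefficient.
The step shows: z**2*cos(z) + 4*z*sin(z)
The correct value should be: z**2*cos(z) + 2*z*sin(z)

Explanation: The coefficient 2 was incorrectly written as 4: the term 2*z*sin(z) was incorrectly written as 4*z*sin(z)
The later steps are derived from this incorrect expression, so the error originates in Step 2.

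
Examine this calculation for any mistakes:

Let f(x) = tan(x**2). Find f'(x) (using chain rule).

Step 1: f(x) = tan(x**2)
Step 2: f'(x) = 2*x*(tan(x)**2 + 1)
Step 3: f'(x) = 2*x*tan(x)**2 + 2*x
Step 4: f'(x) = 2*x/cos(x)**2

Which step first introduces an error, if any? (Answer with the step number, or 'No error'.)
Step 2

Step 2 is incorrect due to a wrong exponent.
The step shows: 2*x*(tan(x)**2 + 1)
The correct value should be: 2*x*(tan(x**2)**2 + 1)

Explanation: The exponent 2 on x was incorrectly written as 1: the term 2*x*(tan(x**2)**2 + 1) was incorrectly written as 2*x*(tan(x)**2 + 1)
The later steps are derived from this incorrect expression, so the error originates in Step 2.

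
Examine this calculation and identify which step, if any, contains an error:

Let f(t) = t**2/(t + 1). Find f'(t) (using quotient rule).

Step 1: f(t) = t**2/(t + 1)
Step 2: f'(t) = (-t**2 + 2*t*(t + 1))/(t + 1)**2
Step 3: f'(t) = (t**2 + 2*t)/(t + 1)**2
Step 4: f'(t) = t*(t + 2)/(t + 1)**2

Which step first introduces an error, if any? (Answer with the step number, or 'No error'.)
No error

All steps in this derivation are correct.
The final answer f'(t) = t*(t + 2)/(t + 1)**2 is valid.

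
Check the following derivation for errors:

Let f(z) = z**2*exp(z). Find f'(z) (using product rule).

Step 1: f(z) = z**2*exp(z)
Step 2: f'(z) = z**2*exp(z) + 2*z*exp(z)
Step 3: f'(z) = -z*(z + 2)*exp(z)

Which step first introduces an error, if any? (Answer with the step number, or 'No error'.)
Step 3

Step 3 is incorrect due to a sign flip.
The step shows: -z*(z + 2)*exp(z)
The correct value should be: z*(z + 2)*exp(z)

Explanation: The sign of the whole expression was flipped: the term z*(z + 2)*exp(z) was incorrectly written as -z*(z + 2)*exp(z)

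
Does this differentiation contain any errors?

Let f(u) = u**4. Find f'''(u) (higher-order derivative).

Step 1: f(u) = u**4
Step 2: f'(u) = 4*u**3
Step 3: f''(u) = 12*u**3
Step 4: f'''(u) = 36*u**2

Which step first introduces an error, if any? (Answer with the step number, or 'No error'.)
Step 3

Step 3 is incorrect due to a wrong exponent.
The step shows: 12*u**3
The correct value should be: 12*u**2

Explanation: The exponent 2 on u was incorrectly written as 3: the term 12*u**2 was incorrectly written as 12*u**3
The later steps are derived from this incorrect expression, so the error originates in Step 3.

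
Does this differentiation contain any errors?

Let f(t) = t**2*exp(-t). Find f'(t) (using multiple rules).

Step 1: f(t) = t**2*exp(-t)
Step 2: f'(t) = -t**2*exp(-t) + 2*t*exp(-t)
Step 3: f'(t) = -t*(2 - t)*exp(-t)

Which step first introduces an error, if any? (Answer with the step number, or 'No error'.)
Step 3

Step 3 is incorrect due to a sign flip.
The step shows: -t*(2 - t)*exp(-t)
The correct value should be: t*(2 - t)*exp(-t)

Explanation: The sign of the whole expression was flipped: the term t*(2 - t)*exp(-t) was incorrectly written as -t*(2 - t)*exp(-t)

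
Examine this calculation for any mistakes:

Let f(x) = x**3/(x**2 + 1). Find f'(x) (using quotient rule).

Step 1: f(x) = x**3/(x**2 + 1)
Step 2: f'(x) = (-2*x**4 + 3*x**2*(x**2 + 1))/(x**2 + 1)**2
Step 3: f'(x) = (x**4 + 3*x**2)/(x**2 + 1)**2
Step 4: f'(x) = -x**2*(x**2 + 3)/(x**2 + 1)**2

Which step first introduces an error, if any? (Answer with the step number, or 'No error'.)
Step 4

Step 4 is incorrect due to a sign flip.
The step shows: -x**2*(x**2 + 3)/(x**2 + 1)**2
The correct value should be: x**2*(x**2 + 3)/(x**2 + 1)**2

Explanation: The sign of the whole expression was flipped: the term x**2*(x**2 + 3)/(x**2 + 1)**2 was incorrectly written as -x**2*(x**2 + 3)/(x**2 + 1)**2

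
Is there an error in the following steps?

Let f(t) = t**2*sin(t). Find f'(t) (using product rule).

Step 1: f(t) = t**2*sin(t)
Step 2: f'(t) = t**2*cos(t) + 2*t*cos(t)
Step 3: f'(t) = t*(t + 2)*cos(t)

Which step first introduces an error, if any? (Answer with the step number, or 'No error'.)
Step 2

Step 2 is incorrect due to a wrong trig function.
The step shows: t**2*cos(t) + 2*t*cos(t)
The correct value should be: t**2*cos(t) + 2*t*sin(t)

Explanation: sin(t) was incorrectly written as cos(t): the term 2*t*sin(t) was incorrectly written as 2*t*cos(t)
The later steps are derived from this incorrect expression, so the error originates in Step 2.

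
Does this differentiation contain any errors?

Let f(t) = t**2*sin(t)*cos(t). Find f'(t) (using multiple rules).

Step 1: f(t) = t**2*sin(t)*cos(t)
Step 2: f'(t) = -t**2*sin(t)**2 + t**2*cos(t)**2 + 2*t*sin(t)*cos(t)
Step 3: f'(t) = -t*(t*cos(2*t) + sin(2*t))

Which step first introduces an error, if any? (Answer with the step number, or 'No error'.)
Step 3

Step 3 is incorrect due to a sign flip.
The step shows: -t*(t*cos(2*t) + sin(2*t))
The correct value should be: t*(t*cos(2*t) + sin(2*t))

Explanation: The sign of the whole expression was flipped: the term t*(t*cos(2*t) + sin(2*t)) was incorrectly written as -t*(t*cos(2*t) + sin(2*t))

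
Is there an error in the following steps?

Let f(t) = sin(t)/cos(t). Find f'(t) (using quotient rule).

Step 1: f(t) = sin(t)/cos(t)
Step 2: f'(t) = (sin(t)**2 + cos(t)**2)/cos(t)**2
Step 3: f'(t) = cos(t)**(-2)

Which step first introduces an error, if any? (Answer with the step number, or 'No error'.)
No error

All steps in this derivation are correct.
The final answer f'(t) = cos(t)**(-2) is valid.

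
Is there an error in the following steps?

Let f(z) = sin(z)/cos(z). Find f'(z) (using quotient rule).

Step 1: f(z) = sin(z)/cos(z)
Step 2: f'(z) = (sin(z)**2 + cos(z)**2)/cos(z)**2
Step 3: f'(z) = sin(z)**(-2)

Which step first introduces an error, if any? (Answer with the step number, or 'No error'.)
Step 3

Step 3 is incorrect due to a wrong trig function.
The step shows: sin(z)**(-2)
The correct value should be: cos(z)**(-2)

Explanation: cos(z) was incorrectly written as sin(z): the term cos(z)**(-2) was incorrectly written as sin(z)**(-2)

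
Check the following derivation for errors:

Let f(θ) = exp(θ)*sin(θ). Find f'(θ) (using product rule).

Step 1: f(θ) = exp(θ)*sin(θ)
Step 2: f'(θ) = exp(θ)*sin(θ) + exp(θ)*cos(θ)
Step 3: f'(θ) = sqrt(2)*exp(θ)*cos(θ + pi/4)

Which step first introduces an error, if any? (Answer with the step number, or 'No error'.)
Step 3

Step 3 is incorrect due to a wrong trig function.
The step shows: sqrt(2)*exp(θ)*cos(θ + pi/4)
The correct value should be: sqrt(2)*exp(θ)*sin(θ + pi/4)

Explanation: sin(θ + pi/4) was incorrectly written as cos(θ + pi/4): the term sqrt(2)*exp(θ)*sin(θ + pi/4) was incorrectly written as sqrt(2)*exp(θ)*cos(θ + pi/4)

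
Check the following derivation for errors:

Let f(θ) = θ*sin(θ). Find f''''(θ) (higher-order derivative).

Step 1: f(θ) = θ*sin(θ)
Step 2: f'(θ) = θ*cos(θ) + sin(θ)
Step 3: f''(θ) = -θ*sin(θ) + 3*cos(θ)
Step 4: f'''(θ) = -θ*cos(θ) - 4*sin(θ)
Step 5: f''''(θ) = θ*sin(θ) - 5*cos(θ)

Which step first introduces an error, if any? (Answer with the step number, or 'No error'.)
Step 3

Step 3 is incorrect due to a wrong coefficient.
The step shows: -θ*sin(θ) + 3*cos(θ)
The correct value should be: -θ*sin(θ) + 2*cos(θ)

Explanation: The coefficient 2 was incorrectly written as 3: the term 2*cos(θ) was incorrectly written as 3*cos(θ)
The later steps are derived from this incorrect expression, so the error originates in Step 3.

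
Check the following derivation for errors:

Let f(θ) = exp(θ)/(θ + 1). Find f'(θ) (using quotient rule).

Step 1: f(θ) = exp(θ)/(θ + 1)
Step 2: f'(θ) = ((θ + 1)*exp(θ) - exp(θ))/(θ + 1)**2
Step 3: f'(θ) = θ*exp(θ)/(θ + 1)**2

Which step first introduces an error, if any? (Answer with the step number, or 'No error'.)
No error

All steps in this derivation are correct.
The final answer f'(θ) = θ*exp(θ)/(θ + 1)**2 is valid.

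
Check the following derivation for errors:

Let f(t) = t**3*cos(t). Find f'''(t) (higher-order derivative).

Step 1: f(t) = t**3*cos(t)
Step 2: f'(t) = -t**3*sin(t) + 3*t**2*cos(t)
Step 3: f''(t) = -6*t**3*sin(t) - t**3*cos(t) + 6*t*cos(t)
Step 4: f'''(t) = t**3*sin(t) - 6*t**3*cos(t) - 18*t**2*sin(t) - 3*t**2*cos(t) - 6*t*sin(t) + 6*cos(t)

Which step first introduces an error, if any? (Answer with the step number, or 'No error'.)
Step 3

Step 3 is incorrect due to a wrong exponent.
The step shows: -6*t**3*sin(t) - t**3*cos(t) + 6*t*cos(t)
The correct value should be: -t**3*cos(t) - 6*t**2*sin(t) + 6*t*cos(t)

Explanation: The exponent 2 on t was incorrectly written as 3: the term -6*t**2*sin(t) was incorrectly written as -6*t**3*sin(t)
The later steps are derived from this incorrect expression, so the error originates in Step 3.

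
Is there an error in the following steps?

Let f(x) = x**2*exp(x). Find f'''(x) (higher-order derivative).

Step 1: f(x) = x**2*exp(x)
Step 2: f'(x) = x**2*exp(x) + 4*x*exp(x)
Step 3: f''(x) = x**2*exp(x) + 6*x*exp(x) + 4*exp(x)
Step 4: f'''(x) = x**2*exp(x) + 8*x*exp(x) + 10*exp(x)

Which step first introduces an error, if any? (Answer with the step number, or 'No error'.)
Step 2

Step 2 is incorrect due to a wrong coefficient.
The step shows: x**2*exp(x) + 4*x*exp(x)
The correct value should be: x**2*exp(x) + 2*x*exp(x)

Explanation: The coefficient 2 was incorrectly written as 4: the term 2*x*exp(x) was incorrectly written as 4*x*exp(x)
The later steps are derived from this incorrect expression, so the error originates in Step 2.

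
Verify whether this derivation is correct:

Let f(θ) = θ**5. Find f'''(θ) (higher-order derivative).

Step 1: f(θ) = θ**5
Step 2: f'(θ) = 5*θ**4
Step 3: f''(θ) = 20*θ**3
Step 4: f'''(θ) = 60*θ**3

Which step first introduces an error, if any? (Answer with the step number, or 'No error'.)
Step 4

Step 4 is incorrect due to a wrong exponent.
The step shows: 60*θ**3
The correct value should be: 60*θ**2

Explanation: The exponent 2 on θ was incorrectly written as 3: the term 60*θ**2 was incorrectly written as 60*θ**3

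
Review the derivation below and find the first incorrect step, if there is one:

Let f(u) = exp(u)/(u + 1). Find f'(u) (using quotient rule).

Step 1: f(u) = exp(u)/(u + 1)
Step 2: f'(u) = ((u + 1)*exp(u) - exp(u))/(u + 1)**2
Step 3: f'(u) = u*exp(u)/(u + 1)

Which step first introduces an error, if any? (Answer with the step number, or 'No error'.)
Step 3

Step 3 is incorrect due to a wrong exponent.
The step shows: u*exp(u)/(u + 1)
The correct value should be: u*exp(u)/(u + 1)**2

Explanation: The exponent -2 on u + 1 was incorrectly written as -1: the term u*exp(u)/(u + 1)**2 was incorrectly written as u*exp(u)/(u + 1)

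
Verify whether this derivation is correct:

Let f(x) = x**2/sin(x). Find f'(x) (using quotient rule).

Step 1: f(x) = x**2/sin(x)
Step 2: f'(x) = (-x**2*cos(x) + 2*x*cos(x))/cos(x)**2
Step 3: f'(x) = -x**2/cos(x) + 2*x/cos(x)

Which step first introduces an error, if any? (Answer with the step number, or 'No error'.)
Step 2

Step 2 is incorrect due to a wrong trig function.
The step shows: (-x**2*cos(x) + 2*x*cos(x))/cos(x)**2
The correct value should be: (-x**2*cos(x) + 2*x*sin(x))/sin(x)**2

Explanation: sin(x) was incorrectly written as cos(x): the term (-x**2*cos(x) + 2*x*sin(x))/sin(x)**2 was incorrectly written as (-x**2*cos(x) + 2*x*cos(x))/cos(x)**2
The later steps are derived from this incorrect expression, so the error originates in Step 2.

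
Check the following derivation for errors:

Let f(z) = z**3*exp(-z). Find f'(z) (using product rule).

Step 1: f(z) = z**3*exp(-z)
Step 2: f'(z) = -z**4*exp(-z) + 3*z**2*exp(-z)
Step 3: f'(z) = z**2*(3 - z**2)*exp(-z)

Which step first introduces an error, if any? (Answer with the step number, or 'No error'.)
Step 2

Step 2 is incorrect due to a wrong exponent.
The step shows: -z**4*exp(-z) + 3*z**2*exp(-z)
The correct value should be: -z**3*exp(-z) + 3*z**2*exp(-z)

Explanation: The exponent 3 on z was incorrectly written as 4: the term -z**3*exp(-z) was incorrectly written as -z**4*exp(-z)
The later steps are derived from this incorrect expression, so the error originates in Step 2.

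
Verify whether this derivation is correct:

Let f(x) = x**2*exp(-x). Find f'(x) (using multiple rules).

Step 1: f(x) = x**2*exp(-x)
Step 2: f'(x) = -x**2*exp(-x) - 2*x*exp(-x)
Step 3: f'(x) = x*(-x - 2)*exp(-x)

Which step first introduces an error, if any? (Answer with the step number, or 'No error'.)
Step 2

Step 2 is incorrect due to a sign flip.
The step shows: -x**2*exp(-x) - 2*x*exp(-x)
The correct value should be: -x**2*exp(-x) + 2*x*exp(-x)

Explanation: The sign of one term was flipped: the term 2*x*exp(-x) was incorrectly written as -2*x*exp(-x)
The later steps are derived from this incorrect expression, so the error originates in Step 2.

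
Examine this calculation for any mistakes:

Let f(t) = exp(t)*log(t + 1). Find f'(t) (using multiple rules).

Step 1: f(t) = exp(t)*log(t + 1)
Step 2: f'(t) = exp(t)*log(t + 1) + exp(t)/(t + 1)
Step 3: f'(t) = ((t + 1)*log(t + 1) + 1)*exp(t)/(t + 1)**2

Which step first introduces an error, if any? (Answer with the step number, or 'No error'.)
Step 3

Step 3 is incorrect due to a wrong exponent.
The step shows: ((t + 1)*log(t + 1) + 1)*exp(t)/(t + 1)**2
The correct value should be: ((t + 1)*log(t + 1) + 1)*exp(t)/(t + 1)

Explanation: The exponent -1 on t + 1 was incorrectly written as -2: the term ((t + 1)*log(t + 1) + 1)*exp(t)/(t + 1) was incorrectly written as ((t + 1)*log(t + 1) + 1)*exp(t)/(t + 1)**2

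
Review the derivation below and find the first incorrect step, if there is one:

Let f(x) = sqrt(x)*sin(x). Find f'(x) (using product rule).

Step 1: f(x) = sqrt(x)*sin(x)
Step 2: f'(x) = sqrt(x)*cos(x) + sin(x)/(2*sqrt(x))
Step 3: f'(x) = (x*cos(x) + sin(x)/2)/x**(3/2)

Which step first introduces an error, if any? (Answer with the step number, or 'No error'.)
Step 3

Step 3 is incorrect due to a wrong exponent.
The step shows: (x*cos(x) + sin(x)/2)/x**(3/2)
The correct value should be: (x*cos(x) + sin(x)/2)/sqrt(x)

Explanation: The exponent -1/2 on x was incorrectly written as -3/2: the term (x*cos(x) + sin(x)/2)/sqrt(x) was incorrectly written as (x*cos(x) + sin(x)/2)/x**(3/2)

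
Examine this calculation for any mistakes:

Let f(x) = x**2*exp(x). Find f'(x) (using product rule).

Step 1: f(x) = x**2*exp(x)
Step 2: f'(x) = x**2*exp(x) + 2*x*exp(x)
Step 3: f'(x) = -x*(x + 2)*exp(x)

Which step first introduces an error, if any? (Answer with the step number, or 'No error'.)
Step 3

Step 3 is incorrect due to a sign flip.
The step shows: -x*(x + 2)*exp(x)
The correct value should be: x*(x + 2)*exp(x)

Explanation: The sign of the whole expression was flipped: the term x*(x + 2)*exp(x) was incorrectly written as -x*(x + 2)*exp(x)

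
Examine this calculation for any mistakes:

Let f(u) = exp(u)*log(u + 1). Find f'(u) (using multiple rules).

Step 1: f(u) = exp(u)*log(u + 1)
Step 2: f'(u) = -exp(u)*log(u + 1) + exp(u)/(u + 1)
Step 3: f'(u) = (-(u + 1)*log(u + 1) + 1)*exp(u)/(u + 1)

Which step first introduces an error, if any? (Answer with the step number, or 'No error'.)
Step 2

Step 2 is incorrect due to a sign flip.
The step shows: -exp(u)*log(u + 1) + exp(u)/(u + 1)
The correct value should be: exp(u)*log(u + 1) + exp(u)/(u + 1)

Explanation: The sign of one term was flipped: the term exp(u)*log(u + 1) was incorrectly written as -exp(u)*log(u + 1)
The later steps are derived from this incorrect expression, so the error originates in Step 2.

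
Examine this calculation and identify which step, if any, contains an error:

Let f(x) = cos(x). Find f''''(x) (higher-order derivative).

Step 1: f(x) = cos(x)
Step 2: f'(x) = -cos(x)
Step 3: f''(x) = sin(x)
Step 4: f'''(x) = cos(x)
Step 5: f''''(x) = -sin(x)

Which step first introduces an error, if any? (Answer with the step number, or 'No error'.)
Step 2

Step 2 is incorrect due to a wrong trig function.
The step shows: -cos(x)
The correct value should be: -sin(x)

Explanation: sin(x) was incorrectly written as cos(x): the term -sin(x) was incorrectly written as -cos(x)
The later steps are derived from this incorrect expression, so the error originates in Step 2.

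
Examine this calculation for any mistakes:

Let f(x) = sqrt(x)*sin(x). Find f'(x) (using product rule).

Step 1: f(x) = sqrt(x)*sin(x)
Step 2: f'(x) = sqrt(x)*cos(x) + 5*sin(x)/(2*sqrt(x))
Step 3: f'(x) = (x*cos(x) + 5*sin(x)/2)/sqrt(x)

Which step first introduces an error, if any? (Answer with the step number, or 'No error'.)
Step 2

Step 2 is incorrect due to a wrong coefficient.
The step shows: sqrt(x)*cos(x) + 5*sin(x)/(2*sqrt(x))
The correct value should be: sqrt(x)*cos(x) + sin(x)/(2*sqrt(x))

Explanation: The coefficient 1/2 was incorrectly written as 5/2: the term sin(x)/(2*sqrt(x)) was incorrectly written as 5*sin(x)/(2*sqrt(x))
The later steps are derived from this incorrect expression, so the error originates in Step 2.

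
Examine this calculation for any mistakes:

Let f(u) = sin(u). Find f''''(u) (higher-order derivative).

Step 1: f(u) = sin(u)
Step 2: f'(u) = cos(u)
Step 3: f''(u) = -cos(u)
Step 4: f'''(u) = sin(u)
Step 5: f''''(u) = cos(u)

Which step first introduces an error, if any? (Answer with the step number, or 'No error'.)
Step 3

Step 3 is incorrect due to a wrong trig function.
The step shows: -cos(u)
The correct value should be: -sin(u)

Explanation: sin(u) was incorrectly written as cos(u): the term -sin(u) was incorrectly written as -cos(u)
The later steps are derived from this incorrect expression, so the error originates in Step 3.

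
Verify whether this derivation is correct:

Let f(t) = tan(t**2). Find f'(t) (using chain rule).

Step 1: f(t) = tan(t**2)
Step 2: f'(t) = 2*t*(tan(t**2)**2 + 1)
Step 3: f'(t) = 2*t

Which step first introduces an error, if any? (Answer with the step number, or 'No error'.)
Step 3

Step 3 is incorrect due to a dropped term.
The step shows: 2*t
The correct value should be: 2*t*tan(t**2)**2 + 2*t

Explanation: A term was dropped: the term 2*t*tan(t**2)**2 was incorrectly omitted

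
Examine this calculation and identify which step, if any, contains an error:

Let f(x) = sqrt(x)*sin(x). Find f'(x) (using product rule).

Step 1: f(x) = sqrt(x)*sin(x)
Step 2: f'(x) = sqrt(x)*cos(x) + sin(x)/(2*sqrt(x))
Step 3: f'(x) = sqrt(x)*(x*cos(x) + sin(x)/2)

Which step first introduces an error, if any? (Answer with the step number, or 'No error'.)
Step 3

Step 3 is incorrect due to a wrong exponent.
The step shows: sqrt(x)*(x*cos(x) + sin(x)/2)
The correct value should be: (x*cos(x) + sin(x)/2)/sqrt(x)

Explanation: The exponent -1/2 on x was incorrectly written as 1/2: the term (x*cos(x) + sin(x)/2)/sqrt(x) was incorrectly written as sqrt(x)*(x*cos(x) + sin(x)/2)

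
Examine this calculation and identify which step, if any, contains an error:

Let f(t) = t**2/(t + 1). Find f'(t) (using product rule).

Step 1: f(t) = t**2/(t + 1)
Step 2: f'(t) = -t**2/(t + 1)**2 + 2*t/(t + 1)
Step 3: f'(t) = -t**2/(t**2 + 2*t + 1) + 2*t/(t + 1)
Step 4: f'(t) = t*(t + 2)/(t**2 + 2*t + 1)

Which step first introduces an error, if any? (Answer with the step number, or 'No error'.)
No error

All steps in this derivation are correct.
The final answer f'(t) = t*(t + 2)/(t**2 + 2*t + 1) is valid.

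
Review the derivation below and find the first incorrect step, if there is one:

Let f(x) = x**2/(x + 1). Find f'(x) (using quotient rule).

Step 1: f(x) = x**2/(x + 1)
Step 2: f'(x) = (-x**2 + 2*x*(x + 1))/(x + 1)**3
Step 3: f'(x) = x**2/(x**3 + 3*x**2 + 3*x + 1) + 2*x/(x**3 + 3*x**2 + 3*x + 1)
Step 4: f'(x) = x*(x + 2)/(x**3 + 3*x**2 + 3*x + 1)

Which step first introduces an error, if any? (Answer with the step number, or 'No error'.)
Step 2

Step 2 is incorrect due to a wrong exponent.
The step shows: (-x**2 + 2*x*(x + 1))/(x + 1)**3
The correct value should be: (-x**2 + 2*x*(x + 1))/(x + 1)**2

Explanation: The exponent -2 on x + 1 was incorrectly written as -3: the term (-x**2 + 2*x*(x + 1))/(x + 1)**2 was incorrectly written as (-x**2 + 2*x*(x + 1))/(x + 1)**3
The later steps are derived from this incorrect expression, so the error originates in Step 2.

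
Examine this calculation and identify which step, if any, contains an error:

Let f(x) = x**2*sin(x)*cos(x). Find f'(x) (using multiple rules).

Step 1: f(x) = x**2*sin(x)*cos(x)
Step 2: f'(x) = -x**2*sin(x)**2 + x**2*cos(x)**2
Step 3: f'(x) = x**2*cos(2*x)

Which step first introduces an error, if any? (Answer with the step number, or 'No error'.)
Step 2

Step 2 is incorrect due to a dropped term.
The step shows: -x**2*sin(x)**2 + x**2*cos(x)**2
The correct value should be: -x**2*sin(x)**2 + x**2*cos(x)**2 + 2*x*sin(x)*cos(x)

Explanation: A term was dropped: the term 2*x*sin(x)*cos(x) was incorrectly omitted
The later steps are derived from this incorrect expression, so the error originates in Step 2.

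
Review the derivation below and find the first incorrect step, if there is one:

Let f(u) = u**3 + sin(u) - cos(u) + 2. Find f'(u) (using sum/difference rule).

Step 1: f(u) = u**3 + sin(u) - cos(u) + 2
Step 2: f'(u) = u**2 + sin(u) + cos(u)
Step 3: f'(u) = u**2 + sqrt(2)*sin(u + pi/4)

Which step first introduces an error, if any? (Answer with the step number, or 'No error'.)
Step 2

Step 2 is incorrect due to a wrong coefficient.
The step shows: u**2 + sin(u) + cos(u)
The correct value should be: 3*u**2 + sin(u) + cos(u)

Explanation: The coefficient 3 was incorrectly written as 1: the term 3*u**2 was incorrectly written as u**2
The later steps are derived from this incorrect expression, so the error originates in Step 2.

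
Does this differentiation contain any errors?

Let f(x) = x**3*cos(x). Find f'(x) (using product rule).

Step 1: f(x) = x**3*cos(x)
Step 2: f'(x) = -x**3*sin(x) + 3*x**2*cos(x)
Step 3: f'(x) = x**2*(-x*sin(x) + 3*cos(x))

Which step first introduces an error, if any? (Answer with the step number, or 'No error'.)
No error

All steps in this derivation are correct.
The final answer f'(x) = x**2*(-x*sin(x) + 3*cos(x)) is valid.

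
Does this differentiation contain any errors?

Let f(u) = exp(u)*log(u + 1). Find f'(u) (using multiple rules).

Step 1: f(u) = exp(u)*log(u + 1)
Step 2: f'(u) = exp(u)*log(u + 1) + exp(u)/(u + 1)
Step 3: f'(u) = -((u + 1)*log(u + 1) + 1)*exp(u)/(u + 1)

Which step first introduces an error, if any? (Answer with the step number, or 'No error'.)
Step 3

Step 3 is incorrect due to a sign flip.
The step shows: -((u + 1)*log(u + 1) + 1)*exp(u)/(u + 1)
The correct value should be: ((u + 1)*log(u + 1) + 1)*exp(u)/(u + 1)

Explanation: The sign of the whole expression was flipped: the term ((u + 1)*log(u + 1) + 1)*exp(u)/(u + 1) was incorrectly written as -((u + 1)*log(u + 1) + 1)*exp(u)/(u + 1)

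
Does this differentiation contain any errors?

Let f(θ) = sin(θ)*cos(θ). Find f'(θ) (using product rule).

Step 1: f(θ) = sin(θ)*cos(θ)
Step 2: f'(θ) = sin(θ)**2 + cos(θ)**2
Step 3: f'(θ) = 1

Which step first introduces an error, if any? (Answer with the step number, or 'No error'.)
Step 2

Step 2 is incorrect due to a sign flip.
The step shows: sin(θ)**2 + cos(θ)**2
The correct value should be: -sin(θ)**2 + cos(θ)**2

Explanation: The sign of one term was flipped: the term -sin(θ)**2 was incorrectly written as sin(θ)**2
The later steps are derived from this incorrect expression, so the error originates in Step 2.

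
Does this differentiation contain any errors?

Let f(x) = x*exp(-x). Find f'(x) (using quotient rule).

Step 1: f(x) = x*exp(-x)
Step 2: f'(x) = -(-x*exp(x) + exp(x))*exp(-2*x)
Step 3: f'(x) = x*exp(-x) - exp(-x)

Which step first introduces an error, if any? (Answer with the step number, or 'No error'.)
Step 2

Step 2 is incorrect due to a sign flip.
The step shows: -(-x*exp(x) + exp(x))*exp(-2*x)
The correct value should be: (-x*exp(x) + exp(x))*exp(-2*x)

Explanation: The sign of the whole expression was flipped: the term (-x*exp(x) + exp(x))*exp(-2*x) was incorrectly written as -(-x*exp(x) + exp(x))*exp(-2*x)
The later steps are derived from this incorrect expression, so the error originates in Step 2.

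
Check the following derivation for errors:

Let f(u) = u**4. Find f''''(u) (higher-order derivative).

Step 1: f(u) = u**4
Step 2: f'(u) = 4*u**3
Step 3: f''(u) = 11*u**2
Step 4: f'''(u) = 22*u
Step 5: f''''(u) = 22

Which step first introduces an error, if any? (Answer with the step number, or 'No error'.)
Step 3

Step 3 is incorrect due to a wrong coefficient.
The step shows: 11*u**2
The correct value should be: 12*u**2

Explanation: The coefficient 12 was incorrectly written as 11: the term 12*u**2 was incorrectly written as 11*u**2
The later steps are derived from this incorrect expression, so the error originates in Step 3.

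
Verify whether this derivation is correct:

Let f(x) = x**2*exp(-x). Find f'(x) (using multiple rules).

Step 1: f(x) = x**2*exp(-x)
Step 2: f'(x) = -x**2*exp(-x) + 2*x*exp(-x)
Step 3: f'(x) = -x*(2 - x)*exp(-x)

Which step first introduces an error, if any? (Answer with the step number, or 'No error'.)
Step 3

Step 3 is incorrect due to a sign flip.
The step shows: -x*(2 - x)*exp(-x)
The correct value should be: x*(2 - x)*exp(-x)

Explanation: The sign of the whole expression was flipped: the term x*(2 - x)*exp(-x) was incorrectly written as -x*(2 - x)*exp(-x)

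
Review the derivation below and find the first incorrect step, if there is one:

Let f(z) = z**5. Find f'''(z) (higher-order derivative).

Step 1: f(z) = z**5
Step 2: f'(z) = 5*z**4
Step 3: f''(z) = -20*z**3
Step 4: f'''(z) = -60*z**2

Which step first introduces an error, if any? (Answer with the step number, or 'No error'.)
Step 3

Step 3 is incorrect due to a sign flip.
The step shows: -20*z**3
The correct value should be: 20*z**3

Explanation: The sign of the whole expression was flipped: the term 20*z**3 was incorrectly written as -20*z**3
The later steps are derived from this incorrect expression, so the error originates in Step 3.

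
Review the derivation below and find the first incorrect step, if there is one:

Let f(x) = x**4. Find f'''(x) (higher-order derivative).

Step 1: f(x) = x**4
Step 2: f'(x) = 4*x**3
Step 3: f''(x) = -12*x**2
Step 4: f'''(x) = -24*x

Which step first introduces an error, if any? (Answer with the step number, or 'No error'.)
Step 3

Step 3 is incorrect due to a sign flip.
The step shows: -12*x**2
The correct value should be: 12*x**2

Explanation: The sign of the whole expression was flipped: the term 12*x**2 was incorrectly written as -12*x**2
The later steps are derived from this incorrect expression, so the error originates in Step 3.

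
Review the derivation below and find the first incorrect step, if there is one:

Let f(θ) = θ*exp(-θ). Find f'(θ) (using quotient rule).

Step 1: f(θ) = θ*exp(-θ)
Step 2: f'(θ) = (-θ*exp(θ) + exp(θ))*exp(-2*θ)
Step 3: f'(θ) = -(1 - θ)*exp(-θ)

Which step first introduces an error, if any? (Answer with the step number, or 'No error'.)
Step 3

Step 3 is incorrect due to a sign flip.
The step shows: -(1 - θ)*exp(-θ)
The correct value should be: (1 - θ)*exp(-θ)

Explanation: The sign of the whole expression was flipped: the term (1 - θ)*exp(-θ) was incorrectly written as -(1 - θ)*exp(-θ)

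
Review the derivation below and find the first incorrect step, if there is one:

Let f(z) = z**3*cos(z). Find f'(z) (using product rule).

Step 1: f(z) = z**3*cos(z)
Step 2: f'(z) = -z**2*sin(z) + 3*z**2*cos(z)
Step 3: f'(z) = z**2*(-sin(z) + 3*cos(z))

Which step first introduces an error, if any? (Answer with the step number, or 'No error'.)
Step 2

Step 2 is incorrect due to a wrong exponent.
The step shows: -z**2*sin(z) + 3*z**2*cos(z)
The correct value should be: -z**3*sin(z) + 3*z**2*cos(z)

Explanation: The exponent 3 on z was incorrectly written as 2: the term -z**3*sin(z) was incorrectly written as -z**2*sin(z)
The later steps are derived from this incorrect expression, so the error originates in Step 2.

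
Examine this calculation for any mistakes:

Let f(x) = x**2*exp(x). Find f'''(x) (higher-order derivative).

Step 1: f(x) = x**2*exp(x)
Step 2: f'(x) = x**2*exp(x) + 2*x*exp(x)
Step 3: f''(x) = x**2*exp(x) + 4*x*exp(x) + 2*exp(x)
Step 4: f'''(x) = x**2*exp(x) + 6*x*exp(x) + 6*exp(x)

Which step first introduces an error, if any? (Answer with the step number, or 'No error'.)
No error

All steps in this derivation are correct.
The final answer f'''(x) = x**2*exp(x) + 6*x*exp(x) + 6*exp(x) is valid.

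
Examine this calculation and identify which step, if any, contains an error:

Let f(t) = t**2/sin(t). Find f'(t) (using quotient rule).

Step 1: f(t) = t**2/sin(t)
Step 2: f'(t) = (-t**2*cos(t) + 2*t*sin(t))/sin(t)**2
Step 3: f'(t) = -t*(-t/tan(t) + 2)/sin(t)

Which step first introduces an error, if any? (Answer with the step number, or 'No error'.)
Step 3

Step 3 is incorrect due to a sign flip.
The step shows: -t*(-t/tan(t) + 2)/sin(t)
The correct value should be: t*(-t/tan(t) + 2)/sin(t)

Explanation: The sign of the whole expression was flipped: the term t*(-t/tan(t) + 2)/sin(t) was incorrectly written as -t*(-t/tan(t) + 2)/sin(t)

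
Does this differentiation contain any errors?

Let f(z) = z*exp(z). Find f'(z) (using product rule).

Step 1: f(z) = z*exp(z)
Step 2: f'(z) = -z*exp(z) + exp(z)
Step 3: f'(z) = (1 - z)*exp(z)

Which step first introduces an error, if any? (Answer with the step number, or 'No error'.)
Step 2

Step 2 is incorrect due to a sign flip.
The step shows: -z*exp(z) + exp(z)
The correct value should be: z*exp(z) + exp(z)

Explanation: The sign of one term was flipped: the term z*exp(z) was incorrectly written as -z*exp(z)
The later steps are derived from this incorrect expression, so the error originates in Step 2.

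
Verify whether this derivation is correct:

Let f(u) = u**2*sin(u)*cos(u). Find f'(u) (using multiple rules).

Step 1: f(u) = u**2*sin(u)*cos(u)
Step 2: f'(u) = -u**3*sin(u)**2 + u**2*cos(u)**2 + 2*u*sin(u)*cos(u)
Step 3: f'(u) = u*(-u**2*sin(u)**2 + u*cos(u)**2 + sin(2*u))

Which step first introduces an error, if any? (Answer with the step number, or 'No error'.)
Step 2

Step 2 is incorrect due to a wrong exponent.
The step shows: -u**3*sin(u)**2 + u**2*cos(u)**2 + 2*u*sin(u)*cos(u)
The correct value should be: -u**2*sin(u)**2 + u**2*cos(u)**2 + 2*u*sin(u)*cos(u)

Explanation: The exponent 2 on u was incorrectly written as 3: the term -u**2*sin(u)**2 was incorrectly written as -u**3*sin(u)**2
The later steps are derived from this incorrect expression, so the error originates in Step 2.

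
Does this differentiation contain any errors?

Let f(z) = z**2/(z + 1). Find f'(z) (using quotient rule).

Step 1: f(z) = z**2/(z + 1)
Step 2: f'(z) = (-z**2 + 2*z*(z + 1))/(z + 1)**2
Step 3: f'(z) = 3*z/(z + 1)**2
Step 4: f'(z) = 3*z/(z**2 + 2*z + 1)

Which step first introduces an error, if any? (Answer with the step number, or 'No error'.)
Step 3

Step 3 is incorrect due to a wrong exponent.
The step shows: 3*z/(z + 1)**2
The correct value should be: (z**2 + 2*z)/(z + 1)**2

Explanation: The exponent 2 on z was incorrectly written as 1: the term (z**2 + 2*z)/(z + 1)**2 was incorrectly written as 3*z/(z + 1)**2
The later steps are derived from this incorrect expression, so the error originates in Step 3.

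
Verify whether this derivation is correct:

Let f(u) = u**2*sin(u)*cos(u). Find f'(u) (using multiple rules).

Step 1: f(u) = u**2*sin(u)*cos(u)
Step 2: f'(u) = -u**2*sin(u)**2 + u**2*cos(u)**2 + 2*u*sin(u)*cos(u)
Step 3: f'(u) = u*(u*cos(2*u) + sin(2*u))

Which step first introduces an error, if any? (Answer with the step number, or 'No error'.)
No error

All steps in this derivation are correct.
The final answer f'(u) = u*(u*cos(2*u) + sin(2*u)) is valid.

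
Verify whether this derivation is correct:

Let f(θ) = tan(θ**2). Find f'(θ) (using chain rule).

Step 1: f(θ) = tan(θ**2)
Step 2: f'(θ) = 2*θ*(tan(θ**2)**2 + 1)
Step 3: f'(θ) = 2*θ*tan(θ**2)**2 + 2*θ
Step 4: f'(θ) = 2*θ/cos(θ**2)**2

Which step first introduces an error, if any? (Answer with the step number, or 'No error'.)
No error

All steps in this derivation are correct.
The final answer f'(θ) = 2*θ/cos(θ**2)**2 is valid.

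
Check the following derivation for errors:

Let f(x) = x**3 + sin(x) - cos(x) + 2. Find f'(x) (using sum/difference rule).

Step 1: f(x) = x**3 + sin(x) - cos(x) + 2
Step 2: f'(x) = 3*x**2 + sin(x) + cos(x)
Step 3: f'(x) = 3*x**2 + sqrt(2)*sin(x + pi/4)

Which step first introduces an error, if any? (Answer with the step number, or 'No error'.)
No error

All steps in this derivation are correct.
The final answer f'(x) = 3*x**2 + sqrt(2)*sin(x + pi/4) is valid.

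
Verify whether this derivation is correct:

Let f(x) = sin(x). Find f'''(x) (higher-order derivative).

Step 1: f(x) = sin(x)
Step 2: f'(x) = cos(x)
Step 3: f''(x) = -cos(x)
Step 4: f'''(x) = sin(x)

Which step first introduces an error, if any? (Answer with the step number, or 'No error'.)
Step 3

Step 3 is incorrect due to a wrong trig function.
The step shows: -cos(x)
The correct value should be: -sin(x)

Explanation: sin(x) was incorrectly written as cos(x): the term -sin(x) was incorrectly written as -cos(x)
The later steps are derived from this incorrect expression, so the error originates in Step 3.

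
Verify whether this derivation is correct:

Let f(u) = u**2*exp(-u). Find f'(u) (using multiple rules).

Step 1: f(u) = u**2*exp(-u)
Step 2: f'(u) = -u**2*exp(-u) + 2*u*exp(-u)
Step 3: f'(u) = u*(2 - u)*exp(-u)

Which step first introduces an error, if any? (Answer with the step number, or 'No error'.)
No error

All steps in this derivation are correct.
The final answer f'(u) = u*(2 - u)*exp(-u) is valid.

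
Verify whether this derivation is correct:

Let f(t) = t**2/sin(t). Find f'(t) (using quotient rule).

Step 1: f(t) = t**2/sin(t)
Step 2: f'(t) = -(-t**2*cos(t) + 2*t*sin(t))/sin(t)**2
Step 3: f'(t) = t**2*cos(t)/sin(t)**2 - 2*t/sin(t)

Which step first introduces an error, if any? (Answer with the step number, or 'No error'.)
Step 2

Step 2 is incorrect due to a sign flip.
The step shows: -(-t**2*cos(t) + 2*t*sin(t))/sin(t)**2
The correct value should be: (-t**2*cos(t) + 2*t*sin(t))/sin(t)**2

Explanation: The sign of the whole expression was flipped: the term (-t**2*cos(t) + 2*t*sin(t))/sin(t)**2 was incorrectly written as -(-t**2*cos(t) + 2*t*sin(t))/sin(t)**2
The later steps are derived from this incorrect expression, so the error originates in Step 2.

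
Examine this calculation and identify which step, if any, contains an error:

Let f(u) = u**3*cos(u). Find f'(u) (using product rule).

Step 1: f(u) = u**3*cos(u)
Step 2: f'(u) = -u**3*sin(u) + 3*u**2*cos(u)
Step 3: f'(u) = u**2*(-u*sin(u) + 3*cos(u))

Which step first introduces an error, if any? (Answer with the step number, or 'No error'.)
No error

All steps in this derivation are correct.
The final answer f'(u) = u**2*(-u*sin(u) + 3*cos(u)) is valid.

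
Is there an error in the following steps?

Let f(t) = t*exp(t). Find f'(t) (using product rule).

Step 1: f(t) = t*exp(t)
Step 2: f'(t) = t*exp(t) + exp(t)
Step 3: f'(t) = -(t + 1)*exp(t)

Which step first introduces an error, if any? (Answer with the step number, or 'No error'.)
Step 3

Step 3 is incorrect due to a sign flip.
The step shows: -(t + 1)*exp(t)
The correct value should be: (t + 1)*exp(t)

Explanation: The sign of the whole expression was flipped: the term (t + 1)*exp(t) was incorrectly written as -(t + 1)*exp(t)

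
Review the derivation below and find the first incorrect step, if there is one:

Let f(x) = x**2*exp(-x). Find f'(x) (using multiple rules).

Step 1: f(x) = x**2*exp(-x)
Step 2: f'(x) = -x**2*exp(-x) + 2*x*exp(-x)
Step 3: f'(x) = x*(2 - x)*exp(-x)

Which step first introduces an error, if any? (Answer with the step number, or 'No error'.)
No error

All steps in this derivation are correct.
The final answer f'(x) = x*(2 - x)*exp(-x) is valid.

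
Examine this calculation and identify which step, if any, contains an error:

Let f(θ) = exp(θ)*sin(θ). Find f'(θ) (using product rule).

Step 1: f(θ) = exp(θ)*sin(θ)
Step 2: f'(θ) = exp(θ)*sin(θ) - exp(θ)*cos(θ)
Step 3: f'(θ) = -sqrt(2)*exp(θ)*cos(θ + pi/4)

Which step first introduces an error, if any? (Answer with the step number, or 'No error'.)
Step 2

Step 2 is incorrect due to a sign flip.
The step shows: exp(θ)*sin(θ) - exp(θ)*cos(θ)
The correct value should be: exp(θ)*sin(θ) + exp(θ)*cos(θ)

Explanation: The sign of one term was flipped: the term exp(θ)*cos(θ) was incorrectly written as -exp(θ)*cos(θ)
The later steps are derived from this incorrect expression, so the error originates in Step 2.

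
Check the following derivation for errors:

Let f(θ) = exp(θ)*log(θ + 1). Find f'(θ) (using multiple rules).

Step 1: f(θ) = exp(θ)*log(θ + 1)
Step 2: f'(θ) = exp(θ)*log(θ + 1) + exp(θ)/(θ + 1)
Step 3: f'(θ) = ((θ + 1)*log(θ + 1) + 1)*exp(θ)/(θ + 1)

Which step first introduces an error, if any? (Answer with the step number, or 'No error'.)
No error

All steps in this derivation are correct.
The final answer f'(θ) = ((θ + 1)*log(θ + 1) + 1)*exp(θ)/(θ + 1) is valid.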